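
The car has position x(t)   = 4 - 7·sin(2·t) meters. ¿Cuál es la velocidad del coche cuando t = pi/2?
Para resolver esto, necesitamos tomar 1 derivada de nuestra ecuación de la posición x(t) = 4 - 7·sin(2·t). La derivada de la posición da la velocidad: v(t) = -14·cos(2·t). Usando v(t) = -14·cos(2·t) y sustituyendo t = pi/2, encontramos v = 14.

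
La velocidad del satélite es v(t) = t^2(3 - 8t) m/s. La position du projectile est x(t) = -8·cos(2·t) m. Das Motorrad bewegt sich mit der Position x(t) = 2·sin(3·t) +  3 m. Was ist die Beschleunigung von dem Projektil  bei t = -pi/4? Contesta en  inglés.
To solve this, we need to take 2 derivatives of our position equation x(t) = -8·cos(2·t). Differentiating position, we get velocity: v(t) = 16·sin(2·t). Differentiating velocity, we get acceleration: a(t) = 32·cos(2·t). We have acceleration a(t) = 32·cos(2·t). Substituting t = -pi/4: a(-pi/4) = 0.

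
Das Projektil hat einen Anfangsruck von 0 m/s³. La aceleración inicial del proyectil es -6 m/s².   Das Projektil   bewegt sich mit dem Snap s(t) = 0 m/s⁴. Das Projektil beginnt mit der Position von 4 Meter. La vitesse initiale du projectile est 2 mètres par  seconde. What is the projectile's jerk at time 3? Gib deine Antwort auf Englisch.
To find the answer, we compute 1 antiderivative of s(t) = 0. Integrating snap and using the initial condition j(0) = 0, we get j(t) = 0. Using j(t) = 0 and substituting t = 3, we find j = 0.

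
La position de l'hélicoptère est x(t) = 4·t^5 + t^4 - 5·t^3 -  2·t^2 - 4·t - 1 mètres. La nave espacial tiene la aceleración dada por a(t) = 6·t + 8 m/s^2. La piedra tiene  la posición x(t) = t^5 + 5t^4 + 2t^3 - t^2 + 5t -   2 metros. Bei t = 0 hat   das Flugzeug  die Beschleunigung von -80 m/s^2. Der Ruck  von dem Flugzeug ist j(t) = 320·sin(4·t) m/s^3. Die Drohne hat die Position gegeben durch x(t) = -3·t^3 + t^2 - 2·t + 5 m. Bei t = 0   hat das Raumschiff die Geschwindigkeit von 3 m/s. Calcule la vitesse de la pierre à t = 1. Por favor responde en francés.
Nous devons dériver notre équation de la position x(t) = t^5 + 5·t^4 + 2·t^3 - t^2 + 5·t - 2 1 fois. En prenant d/dt de x(t), nous trouvons v(t) = 5·t^4 + 20·t^3 + 6·t^2 - 2·t + 5. Nous avons la vitesse v(t) = 5·t^4 + 20·t^3 + 6·t^2 - 2·t + 5. En substituant t = 1: v(1) = 34.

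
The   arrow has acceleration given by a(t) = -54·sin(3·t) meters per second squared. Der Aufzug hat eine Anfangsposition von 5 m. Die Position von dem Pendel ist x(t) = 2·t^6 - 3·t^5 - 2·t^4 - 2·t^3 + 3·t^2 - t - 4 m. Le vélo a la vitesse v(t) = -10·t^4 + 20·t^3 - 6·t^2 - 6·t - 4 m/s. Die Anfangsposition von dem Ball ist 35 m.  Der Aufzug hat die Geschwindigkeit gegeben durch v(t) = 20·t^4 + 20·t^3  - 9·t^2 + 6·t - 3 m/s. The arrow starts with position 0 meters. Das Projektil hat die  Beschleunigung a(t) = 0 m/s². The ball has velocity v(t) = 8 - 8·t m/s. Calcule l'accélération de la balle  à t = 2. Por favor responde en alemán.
Ausgehend von der Geschwindigkeit v(t) = 8 - 8·t, nehmen wir 1 Ableitung. Durch Ableiten von der Geschwindigkeit erhalten wir die Beschleunigung: a(t) = -8. Wir haben die Beschleunigung a(t) = -8. Durch Einsetzen von t = 2: a(2) = -8.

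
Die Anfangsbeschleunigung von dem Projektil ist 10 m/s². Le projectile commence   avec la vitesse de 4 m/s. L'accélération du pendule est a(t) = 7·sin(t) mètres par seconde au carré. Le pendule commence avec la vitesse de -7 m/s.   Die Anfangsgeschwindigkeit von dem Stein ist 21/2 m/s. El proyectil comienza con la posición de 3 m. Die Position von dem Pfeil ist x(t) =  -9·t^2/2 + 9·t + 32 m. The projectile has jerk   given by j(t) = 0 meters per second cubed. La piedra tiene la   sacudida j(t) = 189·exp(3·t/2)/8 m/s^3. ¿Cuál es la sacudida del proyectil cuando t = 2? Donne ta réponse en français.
De l'équation du jerk j(t) = 0, nous substituons t = 2 pour obtenir j = 0.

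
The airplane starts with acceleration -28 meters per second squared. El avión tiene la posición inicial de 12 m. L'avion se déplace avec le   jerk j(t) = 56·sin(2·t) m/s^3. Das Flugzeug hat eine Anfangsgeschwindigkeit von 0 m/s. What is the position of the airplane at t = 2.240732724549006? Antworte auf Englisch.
We must find the integral of our jerk equation j(t) = 56·sin(2·t) 3 times. Finding the antiderivative of j(t) and using a(0) = -28: a(t) = -28·cos(2·t). Integrating acceleration and using the initial condition v(0) = 0, we get v(t) = -14·sin(2·t). The integral of velocity is position. Using x(0) = 12, we get x(t) = 7·cos(2·t) + 5. Using x(t) = 7·cos(2·t) + 5 and substituting t = 2.240732724549006, we find x = 3.39786353705350.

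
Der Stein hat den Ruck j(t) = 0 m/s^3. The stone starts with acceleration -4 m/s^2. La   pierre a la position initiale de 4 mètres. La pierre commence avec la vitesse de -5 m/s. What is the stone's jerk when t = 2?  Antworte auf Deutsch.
Mit j(t) = 0 und Einsetzen von t = 2, finden wir j = 0.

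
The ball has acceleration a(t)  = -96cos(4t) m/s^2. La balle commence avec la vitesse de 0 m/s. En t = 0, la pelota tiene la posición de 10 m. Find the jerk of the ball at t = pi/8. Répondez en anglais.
We must differentiate our acceleration equation a(t) = -96·cos(4·t) 1 time. Differentiating acceleration, we get jerk: j(t) = 384·sin(4·t). We have jerk j(t) = 384·sin(4·t). Substituting t = pi/8: j(pi/8) = 384.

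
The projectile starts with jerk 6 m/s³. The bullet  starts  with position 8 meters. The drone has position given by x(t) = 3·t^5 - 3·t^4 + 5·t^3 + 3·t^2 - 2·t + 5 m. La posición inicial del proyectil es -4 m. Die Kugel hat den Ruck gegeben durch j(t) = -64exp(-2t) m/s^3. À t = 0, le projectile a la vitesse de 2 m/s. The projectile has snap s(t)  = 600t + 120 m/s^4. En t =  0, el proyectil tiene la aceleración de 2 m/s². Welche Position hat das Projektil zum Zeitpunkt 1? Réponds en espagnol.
Necesitamos integrar nuestra ecuación del snap s(t) = 600·t + 120 4 veces. La integral del snap es la sacudida. Usando j(0) = 6, obtenemos j(t) = 300·t^2 + 120·t + 6. La integral de la sacudida, con a(0) = 2, da la aceleración: a(t) = 100·t^3 + 60·t^2 + 6·t + 2. La integral de la aceleración es la velocidad. Usando v(0) = 2, obtenemos v(t) = 25·t^4 + 20·t^3 + 3·t^2 + 2·t + 2. Tomando ∫v(t)dt y aplicando x(0) = -4, encontramos x(t) = 5·t^5 + 5·t^4 + t^3 + t^2 + 2·t - 4. De la ecuación de la posición x(t) = 5·t^5 + 5·t^4 + t^3 + t^2 + 2·t - 4, sustituimos t = 1 para obtener x = 10.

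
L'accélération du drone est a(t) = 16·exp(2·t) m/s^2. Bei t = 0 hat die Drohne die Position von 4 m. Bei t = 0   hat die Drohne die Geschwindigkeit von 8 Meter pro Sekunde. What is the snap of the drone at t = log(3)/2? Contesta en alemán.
Ausgehend von der Beschleunigung a(t) = 16·exp(2·t), nehmen wir 2 Ableitungen. Mit d/dt von a(t) finden wir j(t) = 32·exp(2·t). Mit d/dt von j(t) finden wir s(t) = 64·exp(2·t). Mit s(t) = 64·exp(2·t) und Einsetzen von t = log(3)/2, finden wir s = 192.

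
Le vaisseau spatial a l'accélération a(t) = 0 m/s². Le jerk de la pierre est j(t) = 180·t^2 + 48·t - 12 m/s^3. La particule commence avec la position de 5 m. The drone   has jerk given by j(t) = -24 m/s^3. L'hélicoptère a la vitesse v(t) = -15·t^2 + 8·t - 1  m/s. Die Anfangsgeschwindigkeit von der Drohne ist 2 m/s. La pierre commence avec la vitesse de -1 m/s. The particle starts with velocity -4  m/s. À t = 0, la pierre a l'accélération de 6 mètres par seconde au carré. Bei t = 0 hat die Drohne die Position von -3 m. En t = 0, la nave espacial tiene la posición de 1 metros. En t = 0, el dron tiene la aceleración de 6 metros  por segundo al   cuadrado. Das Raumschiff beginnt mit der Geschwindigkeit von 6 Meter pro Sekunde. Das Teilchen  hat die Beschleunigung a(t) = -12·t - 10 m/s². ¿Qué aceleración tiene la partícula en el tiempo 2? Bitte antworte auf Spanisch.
De la ecuación de la aceleración a(t) = -12·t - 10, sustituimos t = 2 para obtener a = -34.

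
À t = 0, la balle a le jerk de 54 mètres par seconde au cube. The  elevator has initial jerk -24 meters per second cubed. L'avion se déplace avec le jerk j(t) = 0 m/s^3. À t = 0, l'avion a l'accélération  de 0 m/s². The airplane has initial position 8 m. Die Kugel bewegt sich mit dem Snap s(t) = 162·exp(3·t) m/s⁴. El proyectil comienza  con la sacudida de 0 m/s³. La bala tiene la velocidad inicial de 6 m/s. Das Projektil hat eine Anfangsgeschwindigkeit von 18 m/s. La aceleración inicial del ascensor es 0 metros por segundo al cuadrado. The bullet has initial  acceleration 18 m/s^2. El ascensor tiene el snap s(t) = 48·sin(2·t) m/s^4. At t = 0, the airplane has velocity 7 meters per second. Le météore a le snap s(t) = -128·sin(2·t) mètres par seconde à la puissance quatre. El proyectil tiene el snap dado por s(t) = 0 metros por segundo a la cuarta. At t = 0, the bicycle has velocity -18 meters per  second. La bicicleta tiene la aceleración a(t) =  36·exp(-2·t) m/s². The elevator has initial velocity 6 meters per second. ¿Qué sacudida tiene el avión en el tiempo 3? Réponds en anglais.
From the given jerk equation j(t) = 0, we substitute t = 3 to get j = 0.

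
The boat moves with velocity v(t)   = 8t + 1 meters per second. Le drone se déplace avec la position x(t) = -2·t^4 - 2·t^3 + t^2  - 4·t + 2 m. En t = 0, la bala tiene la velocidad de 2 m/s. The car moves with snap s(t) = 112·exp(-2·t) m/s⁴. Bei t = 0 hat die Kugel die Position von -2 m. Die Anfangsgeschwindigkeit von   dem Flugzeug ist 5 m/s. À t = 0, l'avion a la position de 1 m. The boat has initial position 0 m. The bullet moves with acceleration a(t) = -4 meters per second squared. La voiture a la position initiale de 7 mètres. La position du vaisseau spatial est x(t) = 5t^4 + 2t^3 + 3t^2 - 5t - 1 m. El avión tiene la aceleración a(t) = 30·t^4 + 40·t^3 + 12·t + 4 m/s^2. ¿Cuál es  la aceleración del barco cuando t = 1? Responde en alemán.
Wir müssen unsere Gleichung für die Geschwindigkeit v(t) = 8·t + 1 1-mal ableiten. Die Ableitung von der Geschwindigkeit ergibt die Beschleunigung: a(t) = 8. Mit a(t) = 8 und Einsetzen von t = 1, finden wir a = 8.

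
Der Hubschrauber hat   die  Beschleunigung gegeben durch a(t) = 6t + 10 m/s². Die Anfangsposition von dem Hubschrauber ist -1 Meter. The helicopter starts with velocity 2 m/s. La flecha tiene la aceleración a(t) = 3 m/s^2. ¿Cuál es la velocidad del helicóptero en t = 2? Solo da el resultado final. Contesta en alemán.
Die Geschwindigkeit bei t = 2 ist v = 34.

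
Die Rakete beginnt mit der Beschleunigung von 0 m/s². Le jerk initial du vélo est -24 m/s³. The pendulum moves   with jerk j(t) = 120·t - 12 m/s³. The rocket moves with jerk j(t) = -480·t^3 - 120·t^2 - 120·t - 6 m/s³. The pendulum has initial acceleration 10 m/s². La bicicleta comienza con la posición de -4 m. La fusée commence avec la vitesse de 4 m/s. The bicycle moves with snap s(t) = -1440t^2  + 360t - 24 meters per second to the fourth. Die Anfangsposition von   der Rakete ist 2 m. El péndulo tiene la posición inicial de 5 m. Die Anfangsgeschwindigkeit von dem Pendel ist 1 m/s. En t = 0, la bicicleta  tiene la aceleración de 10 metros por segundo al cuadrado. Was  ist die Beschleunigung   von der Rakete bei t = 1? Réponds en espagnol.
Necesitamos integrar nuestra ecuación de la sacudida j(t) = -480·t^3 - 120·t^2 - 120·t - 6 1 vez. La integral de la sacudida, con a(0) = 0, da la aceleración: a(t) = 2·t·(-60·t^3 - 20·t^2 - 30·t - 3). De la ecuación de la aceleración a(t) = 2·t·(-60·t^3 - 20·t^2 - 30·t - 3), sustituimos t = 1 para obtener a = -226.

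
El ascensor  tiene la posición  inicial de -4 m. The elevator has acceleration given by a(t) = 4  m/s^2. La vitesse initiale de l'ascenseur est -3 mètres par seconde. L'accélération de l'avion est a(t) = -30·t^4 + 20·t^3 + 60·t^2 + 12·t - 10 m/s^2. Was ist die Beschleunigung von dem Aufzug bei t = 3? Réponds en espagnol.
De la ecuación de la aceleración a(t) = 4, sustituimos t = 3 para obtener a = 4.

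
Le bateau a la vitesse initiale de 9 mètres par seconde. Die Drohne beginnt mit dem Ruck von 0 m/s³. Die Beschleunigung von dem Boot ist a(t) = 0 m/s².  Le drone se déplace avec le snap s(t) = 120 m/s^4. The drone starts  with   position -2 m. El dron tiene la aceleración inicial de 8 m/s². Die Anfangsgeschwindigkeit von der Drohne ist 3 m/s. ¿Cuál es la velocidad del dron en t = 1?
Para resolver esto, necesitamos tomar 3 integrales de nuestra ecuación del snap s(t) = 120. La integral del snap, con j(0) = 0, da la sacudida: j(t) = 120·t. Tomando ∫j(t)dt y aplicando a(0) = 8, encontramos a(t) = 60·t^2 + 8. La integral de la aceleración, con v(0) = 3, da la velocidad: v(t) = 20·t^3 + 8·t + 3. Tenemos la velocidad v(t) = 20·t^3 + 8·t + 3. Sustituyendo t = 1: v(1) = 31.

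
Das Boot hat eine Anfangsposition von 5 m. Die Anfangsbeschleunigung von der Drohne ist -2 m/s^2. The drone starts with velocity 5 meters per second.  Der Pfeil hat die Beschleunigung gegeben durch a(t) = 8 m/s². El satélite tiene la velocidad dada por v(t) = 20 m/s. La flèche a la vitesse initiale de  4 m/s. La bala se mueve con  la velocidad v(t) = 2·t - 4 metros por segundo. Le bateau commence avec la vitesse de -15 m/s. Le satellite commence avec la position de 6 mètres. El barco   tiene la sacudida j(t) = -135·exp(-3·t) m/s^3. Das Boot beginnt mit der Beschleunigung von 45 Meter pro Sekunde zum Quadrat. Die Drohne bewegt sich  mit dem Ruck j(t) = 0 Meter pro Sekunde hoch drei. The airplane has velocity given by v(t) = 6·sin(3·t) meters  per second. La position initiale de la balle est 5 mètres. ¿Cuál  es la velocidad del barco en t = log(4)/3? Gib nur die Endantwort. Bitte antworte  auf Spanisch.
La respuesta es -15/4.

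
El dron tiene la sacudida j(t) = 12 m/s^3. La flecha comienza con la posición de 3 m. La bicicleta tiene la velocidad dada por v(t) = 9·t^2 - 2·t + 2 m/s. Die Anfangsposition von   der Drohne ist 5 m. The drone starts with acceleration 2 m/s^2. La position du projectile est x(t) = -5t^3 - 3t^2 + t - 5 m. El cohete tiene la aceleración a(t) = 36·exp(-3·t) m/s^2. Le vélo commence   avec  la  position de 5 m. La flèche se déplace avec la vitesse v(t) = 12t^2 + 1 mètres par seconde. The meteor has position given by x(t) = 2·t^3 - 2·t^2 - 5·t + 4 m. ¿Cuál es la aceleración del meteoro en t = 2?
Debemos derivar nuestra ecuación de la posición x(t) = 2·t^3 - 2·t^2 - 5·t + 4 2 veces. Tomando d/dt de x(t), encontramos v(t) = 6·t^2 - 4·t - 5. Tomando d/dt de v(t), encontramos a(t) = 12·t - 4. De la ecuación de la aceleración a(t) = 12·t - 4, sustituimos t = 2 para obtener a = 20.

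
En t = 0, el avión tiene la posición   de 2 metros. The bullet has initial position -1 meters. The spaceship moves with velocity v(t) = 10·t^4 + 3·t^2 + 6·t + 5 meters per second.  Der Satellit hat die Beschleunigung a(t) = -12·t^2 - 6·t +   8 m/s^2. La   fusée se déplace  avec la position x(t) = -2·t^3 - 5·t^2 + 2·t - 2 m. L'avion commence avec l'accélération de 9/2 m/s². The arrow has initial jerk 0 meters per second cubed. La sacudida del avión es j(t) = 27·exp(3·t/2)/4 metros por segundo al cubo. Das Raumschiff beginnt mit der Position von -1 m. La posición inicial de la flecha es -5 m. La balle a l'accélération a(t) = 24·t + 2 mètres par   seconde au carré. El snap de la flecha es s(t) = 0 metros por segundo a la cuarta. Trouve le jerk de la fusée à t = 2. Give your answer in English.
We must differentiate our position equation x(t) = -2·t^3 - 5·t^2 + 2·t - 2 3 times. Taking d/dt of x(t), we find v(t) = -6·t^2 - 10·t + 2. Taking d/dt of v(t), we find a(t) = -12·t - 10. The derivative of acceleration gives jerk: j(t) = -12. We have jerk j(t) = -12. Substituting t = 2: j(2) = -12.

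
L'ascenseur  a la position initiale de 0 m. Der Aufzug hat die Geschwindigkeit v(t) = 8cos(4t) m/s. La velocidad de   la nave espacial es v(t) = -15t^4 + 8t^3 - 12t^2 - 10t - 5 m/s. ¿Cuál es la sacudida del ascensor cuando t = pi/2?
Para resolver esto, necesitamos tomar 2 derivadas de nuestra ecuación de la velocidad v(t) = 8·cos(4·t). Derivando la velocidad, obtenemos la aceleración: a(t) = -32·sin(4·t). Derivando la aceleración, obtenemos la sacudida: j(t) = -128·cos(4·t). De la ecuación de la sacudida j(t) = -128·cos(4·t), sustituimos t = pi/2 para obtener j = -128.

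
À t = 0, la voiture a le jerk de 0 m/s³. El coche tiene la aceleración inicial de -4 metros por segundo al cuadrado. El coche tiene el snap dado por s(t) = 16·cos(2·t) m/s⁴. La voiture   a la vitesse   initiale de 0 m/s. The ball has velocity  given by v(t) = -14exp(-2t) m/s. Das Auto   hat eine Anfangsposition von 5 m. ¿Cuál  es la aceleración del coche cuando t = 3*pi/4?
Para resolver esto, necesitamos tomar 2 antiderivadas de nuestra ecuación del snap s(t) = 16·cos(2·t). La integral del snap, con j(0) = 0, da la sacudida: j(t) = 8·sin(2·t). La antiderivada de la sacudida, con a(0) = -4, da la aceleración: a(t) = -4·cos(2·t). Tenemos la aceleración a(t) = -4·cos(2·t). Sustituyendo t = 3*pi/4: a(3*pi/4) = 0.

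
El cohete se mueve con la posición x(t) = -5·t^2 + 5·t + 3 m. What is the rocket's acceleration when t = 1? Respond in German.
Wir müssen unsere Gleichung für die Position x(t) = -5·t^2 + 5·t + 3 2-mal ableiten. Mit d/dt von x(t) finden wir v(t) = 5 - 10·t. Die Ableitung von der Geschwindigkeit ergibt die Beschleunigung: a(t) = -10. Mit a(t) = -10 und Einsetzen von t = 1, finden wir a = -10.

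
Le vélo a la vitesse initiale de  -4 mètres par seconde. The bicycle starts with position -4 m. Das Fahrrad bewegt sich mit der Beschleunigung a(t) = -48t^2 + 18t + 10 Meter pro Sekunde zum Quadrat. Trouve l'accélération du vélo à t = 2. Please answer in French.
En utilisant a(t) = -48·t^2 + 18·t + 10 et en substituant t = 2, nous trouvons a = -146.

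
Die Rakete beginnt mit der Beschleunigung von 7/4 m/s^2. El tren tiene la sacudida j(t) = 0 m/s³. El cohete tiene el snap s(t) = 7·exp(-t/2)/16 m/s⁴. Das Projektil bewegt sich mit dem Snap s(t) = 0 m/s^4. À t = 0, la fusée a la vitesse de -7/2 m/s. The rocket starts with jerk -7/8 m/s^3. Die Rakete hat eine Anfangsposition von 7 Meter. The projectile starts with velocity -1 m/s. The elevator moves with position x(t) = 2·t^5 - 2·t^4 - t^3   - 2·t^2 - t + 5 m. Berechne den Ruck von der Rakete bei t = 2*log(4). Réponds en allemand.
Ausgehend von dem Snap s(t) = 7·exp(-t/2)/16, nehmen wir 1 Integral. Die Stammfunktion von dem Snap ist der Ruck. Mit j(0) = -7/8 erhalten wir j(t) = -7·exp(-t/2)/8. Aus der Gleichung für den Ruck j(t) = -7·exp(-t/2)/8, setzen wir t = 2*log(4) ein und erhalten j = -7/32.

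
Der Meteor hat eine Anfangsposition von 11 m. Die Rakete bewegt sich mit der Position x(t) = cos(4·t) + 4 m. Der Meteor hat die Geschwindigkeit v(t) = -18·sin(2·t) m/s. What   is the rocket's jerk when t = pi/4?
To solve this, we need to take 3 derivatives of our position equation x(t) = cos(4·t) + 4. Taking d/dt of x(t), we find v(t) = -4·sin(4·t). Taking d/dt of v(t), we find a(t) = -16·cos(4·t). The derivative of acceleration gives jerk: j(t) = 64·sin(4·t). From the given jerk equation j(t) = 64·sin(4·t), we substitute t = pi/4 to get j = 0.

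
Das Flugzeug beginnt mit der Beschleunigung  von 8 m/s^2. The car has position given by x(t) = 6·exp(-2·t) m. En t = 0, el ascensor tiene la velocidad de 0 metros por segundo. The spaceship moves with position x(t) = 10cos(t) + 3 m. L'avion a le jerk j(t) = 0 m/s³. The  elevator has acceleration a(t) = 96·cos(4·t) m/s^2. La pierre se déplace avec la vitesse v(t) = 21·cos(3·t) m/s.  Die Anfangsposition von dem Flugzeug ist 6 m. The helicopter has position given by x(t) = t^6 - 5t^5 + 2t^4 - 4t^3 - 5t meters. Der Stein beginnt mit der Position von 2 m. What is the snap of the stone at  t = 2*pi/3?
Starting from velocity v(t) = 21·cos(3·t), we take 3 derivatives. The derivative of velocity gives acceleration: a(t) = -63·sin(3·t). The derivative of acceleration gives jerk: j(t) = -189·cos(3·t). Differentiating jerk, we get snap: s(t) = 567·sin(3·t). From the given snap equation s(t) = 567·sin(3·t), we substitute t = 2*pi/3 to get s = 0.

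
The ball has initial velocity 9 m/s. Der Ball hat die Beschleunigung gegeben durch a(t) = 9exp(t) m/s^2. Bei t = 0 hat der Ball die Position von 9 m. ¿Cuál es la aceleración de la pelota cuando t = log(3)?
De la ecuación de la aceleración a(t) = 9·exp(t), sustituimos t = log(3) para obtener a = 27.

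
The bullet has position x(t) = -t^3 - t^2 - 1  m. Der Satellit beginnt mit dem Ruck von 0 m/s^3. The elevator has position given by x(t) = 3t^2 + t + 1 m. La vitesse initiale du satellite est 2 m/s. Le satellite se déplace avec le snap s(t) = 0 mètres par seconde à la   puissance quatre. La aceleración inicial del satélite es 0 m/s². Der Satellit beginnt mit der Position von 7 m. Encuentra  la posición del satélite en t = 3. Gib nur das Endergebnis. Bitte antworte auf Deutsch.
Die Antwort ist 13.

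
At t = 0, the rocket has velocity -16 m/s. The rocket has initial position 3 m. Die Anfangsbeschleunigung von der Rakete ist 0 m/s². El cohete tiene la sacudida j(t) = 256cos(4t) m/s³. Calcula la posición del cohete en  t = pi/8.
Para resolver esto, necesitamos tomar 3 antiderivadas de nuestra ecuación de la sacudida j(t) = 256·cos(4·t). Integrando la sacudida y usando la condición inicial a(0) = 0, obtenemos a(t) = 64·sin(4·t). La integral de la aceleración, con v(0) = -16, da la velocidad: v(t) = -16·cos(4·t). Integrando la velocidad y usando la condición inicial x(0) = 3, obtenemos x(t) = 3 - 4·sin(4·t). Tenemos la posición x(t) = 3 - 4·sin(4·t). Sustituyendo t = pi/8: x(pi/8) = -1.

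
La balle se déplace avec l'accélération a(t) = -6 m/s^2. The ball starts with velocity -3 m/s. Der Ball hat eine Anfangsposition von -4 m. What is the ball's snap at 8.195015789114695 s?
To solve this, we need to take 2 derivatives of our acceleration equation a(t) = -6. The derivative of acceleration gives jerk: j(t) = 0. The derivative of jerk gives snap: s(t) = 0. From the given snap equation s(t) = 0, we substitute t = 8.195015789114695 to get s = 0.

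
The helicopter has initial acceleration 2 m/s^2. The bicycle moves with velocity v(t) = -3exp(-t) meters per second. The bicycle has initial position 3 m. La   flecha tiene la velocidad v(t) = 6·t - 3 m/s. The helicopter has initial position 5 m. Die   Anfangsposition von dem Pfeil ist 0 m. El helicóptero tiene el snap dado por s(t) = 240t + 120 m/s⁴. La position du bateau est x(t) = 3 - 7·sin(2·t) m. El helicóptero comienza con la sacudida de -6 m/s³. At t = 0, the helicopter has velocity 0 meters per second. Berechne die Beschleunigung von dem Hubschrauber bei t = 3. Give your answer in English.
To solve this, we need to take 2 integrals of our snap equation s(t) = 240·t + 120. The antiderivative of snap, with j(0) = -6, gives jerk: j(t) = 120·t^2 + 120·t - 6. Integrating jerk and using the initial condition a(0) = 2, we get a(t) = 40·t^3 + 60·t^2 - 6·t + 2. From the given acceleration equation a(t) = 40·t^3 + 60·t^2 - 6·t + 2, we substitute t = 3 to get a = 1604.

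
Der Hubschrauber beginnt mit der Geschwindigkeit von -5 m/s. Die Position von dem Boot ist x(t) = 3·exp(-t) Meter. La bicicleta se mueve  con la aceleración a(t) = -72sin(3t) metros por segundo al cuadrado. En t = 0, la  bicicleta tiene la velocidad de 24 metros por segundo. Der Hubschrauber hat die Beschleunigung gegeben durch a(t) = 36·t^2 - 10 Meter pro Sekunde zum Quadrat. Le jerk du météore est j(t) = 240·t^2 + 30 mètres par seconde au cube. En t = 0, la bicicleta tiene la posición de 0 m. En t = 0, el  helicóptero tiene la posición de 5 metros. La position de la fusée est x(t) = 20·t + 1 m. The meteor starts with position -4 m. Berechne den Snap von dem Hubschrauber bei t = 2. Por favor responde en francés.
Nous devons dériver notre équation de l'accélération a(t) = 36·t^2 - 10 2 fois. En prenant d/dt de a(t), nous trouvons j(t) = 72·t. En dérivant le jerk, nous obtenons le snap: s(t) = 72. En utilisant s(t) = 72 et en substituant t = 2, nous trouvons s = 72.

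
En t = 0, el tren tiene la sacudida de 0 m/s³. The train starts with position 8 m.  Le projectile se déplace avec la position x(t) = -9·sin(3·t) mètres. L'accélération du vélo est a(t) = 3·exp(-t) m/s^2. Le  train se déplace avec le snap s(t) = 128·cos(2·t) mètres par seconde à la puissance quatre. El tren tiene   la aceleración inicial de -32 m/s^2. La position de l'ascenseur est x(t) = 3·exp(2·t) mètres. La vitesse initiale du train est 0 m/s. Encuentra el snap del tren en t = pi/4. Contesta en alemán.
Mit s(t) = 128·cos(2·t) und Einsetzen von t = pi/4, finden wir s = 0.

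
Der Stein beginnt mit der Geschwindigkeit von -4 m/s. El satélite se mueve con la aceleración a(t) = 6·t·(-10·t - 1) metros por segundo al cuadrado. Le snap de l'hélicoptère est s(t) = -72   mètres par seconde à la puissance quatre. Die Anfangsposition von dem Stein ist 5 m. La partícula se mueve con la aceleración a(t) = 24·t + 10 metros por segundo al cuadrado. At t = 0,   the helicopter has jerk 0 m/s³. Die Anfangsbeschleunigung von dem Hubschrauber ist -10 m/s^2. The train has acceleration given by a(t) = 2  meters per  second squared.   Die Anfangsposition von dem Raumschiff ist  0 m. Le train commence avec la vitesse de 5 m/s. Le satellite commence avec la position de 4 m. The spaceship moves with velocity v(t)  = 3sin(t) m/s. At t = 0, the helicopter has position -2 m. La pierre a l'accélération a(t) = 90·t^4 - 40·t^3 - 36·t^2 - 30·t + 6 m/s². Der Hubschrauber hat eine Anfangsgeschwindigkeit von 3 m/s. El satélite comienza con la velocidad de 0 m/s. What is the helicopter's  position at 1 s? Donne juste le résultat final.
The position at t = 1 is x = -7.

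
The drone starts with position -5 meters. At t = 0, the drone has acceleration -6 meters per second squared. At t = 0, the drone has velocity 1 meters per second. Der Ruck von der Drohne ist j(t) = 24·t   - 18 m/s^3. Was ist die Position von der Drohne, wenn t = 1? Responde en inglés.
We must find the integral of our jerk equation j(t) = 24·t - 18 3 times. The antiderivative of jerk, with a(0) = -6, gives acceleration: a(t) = 12·t^2 - 18·t - 6. Taking ∫a(t)dt and applying v(0) = 1, we find v(t) = 4·t^3 - 9·t^2 - 6·t + 1. Taking ∫v(t)dt and applying x(0) = -5, we find x(t) = t^4 - 3·t^3 - 3·t^2 + t - 5. Using x(t) = t^4 - 3·t^3 - 3·t^2 + t - 5 and substituting t = 1, we find x = -9.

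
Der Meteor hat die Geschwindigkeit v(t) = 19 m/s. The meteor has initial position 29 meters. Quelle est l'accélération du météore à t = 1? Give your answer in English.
Starting from velocity v(t) = 19, we take 1 derivative. Taking d/dt of v(t), we find a(t) = 0. Using a(t) = 0 and substituting t = 1, we find a = 0.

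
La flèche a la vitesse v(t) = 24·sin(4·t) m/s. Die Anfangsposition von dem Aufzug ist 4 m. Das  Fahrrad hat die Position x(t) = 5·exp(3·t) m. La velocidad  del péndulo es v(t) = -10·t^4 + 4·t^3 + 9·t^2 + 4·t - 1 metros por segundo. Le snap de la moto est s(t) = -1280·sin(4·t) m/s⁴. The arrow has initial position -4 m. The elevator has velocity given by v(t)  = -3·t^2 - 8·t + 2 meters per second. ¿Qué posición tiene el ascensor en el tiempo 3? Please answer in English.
We must find the integral of our velocity equation v(t) = -3·t^2 - 8·t + 2 1 time. Taking ∫v(t)dt and applying x(0) = 4, we find x(t) = -t^3 - 4·t^2 + 2·t + 4. We have position x(t) = -t^3 - 4·t^2 + 2·t + 4. Substituting t = 3: x(3) = -53.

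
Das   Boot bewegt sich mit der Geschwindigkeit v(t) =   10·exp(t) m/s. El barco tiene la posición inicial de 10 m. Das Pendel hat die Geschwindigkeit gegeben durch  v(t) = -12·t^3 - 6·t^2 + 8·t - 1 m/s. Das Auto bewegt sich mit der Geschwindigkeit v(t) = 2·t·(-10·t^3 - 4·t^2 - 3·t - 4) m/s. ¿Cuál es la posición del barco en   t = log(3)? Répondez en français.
Nous devons trouver l'intégrale de notre équation de la vitesse v(t) = 10·exp(t) 1 fois. La primitive de la vitesse, avec x(0) = 10, donne la position: x(t) = 10·exp(t). Nous avons la position x(t) = 10·exp(t). En substituant t = log(3): x(log(3)) = 30.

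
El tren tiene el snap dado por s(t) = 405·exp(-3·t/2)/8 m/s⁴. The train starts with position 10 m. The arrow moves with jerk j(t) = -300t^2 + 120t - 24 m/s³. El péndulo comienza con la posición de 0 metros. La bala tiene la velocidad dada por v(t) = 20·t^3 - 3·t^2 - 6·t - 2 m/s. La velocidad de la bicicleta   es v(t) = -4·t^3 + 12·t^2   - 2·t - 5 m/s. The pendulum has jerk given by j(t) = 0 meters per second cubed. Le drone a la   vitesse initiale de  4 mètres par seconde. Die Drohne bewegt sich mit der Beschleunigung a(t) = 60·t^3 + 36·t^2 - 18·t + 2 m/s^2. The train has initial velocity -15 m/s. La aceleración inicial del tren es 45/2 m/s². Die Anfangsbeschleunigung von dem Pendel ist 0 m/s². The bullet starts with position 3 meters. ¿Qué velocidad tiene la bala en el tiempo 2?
Usando v(t) = 20·t^3 - 3·t^2 - 6·t - 2 y sustituyendo t = 2, encontramos v = 134.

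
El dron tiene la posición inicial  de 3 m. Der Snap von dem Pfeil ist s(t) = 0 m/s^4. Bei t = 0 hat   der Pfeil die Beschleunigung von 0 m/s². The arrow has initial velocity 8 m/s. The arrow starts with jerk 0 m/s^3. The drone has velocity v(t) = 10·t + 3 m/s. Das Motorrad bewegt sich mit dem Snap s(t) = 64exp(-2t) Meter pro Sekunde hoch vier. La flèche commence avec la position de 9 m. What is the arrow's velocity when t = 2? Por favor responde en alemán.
Wir müssen das Integral unserer Gleichung für den Snap s(t) = 0 3-mal finden. Das Integral von dem Snap, mit j(0) = 0, ergibt den Ruck: j(t) = 0. Das Integral von dem Ruck ist die Beschleunigung. Mit a(0) = 0 erhalten wir a(t) = 0. Das Integral von der Beschleunigung ist die Geschwindigkeit. Mit v(0) = 8 erhalten wir v(t) = 8. Mit v(t) = 8 und Einsetzen von t = 2, finden wir v = 8.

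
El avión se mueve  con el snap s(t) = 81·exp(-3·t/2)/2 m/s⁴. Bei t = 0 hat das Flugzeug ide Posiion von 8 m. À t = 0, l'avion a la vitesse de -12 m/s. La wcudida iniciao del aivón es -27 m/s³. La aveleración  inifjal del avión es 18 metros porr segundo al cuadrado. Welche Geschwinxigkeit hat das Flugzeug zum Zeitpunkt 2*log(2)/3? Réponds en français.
En partant du snap s(t) = 81·exp(-3·t/2)/2, nous prenons 3 intégrales. En intégrant le snap et en utilisant la condition initiale j(0) = -27, nous obtenons j(t) = -27·exp(-3·t/2). La primitive du jerk est l'accélération. En utilisant a(0) = 18, nous obtenons a(t) = 18·exp(-3·t/2). L'intégrale de l'accélération, avec v(0) = -12, donne la vitesse: v(t) = -12·exp(-3·t/2). En utilisant v(t) = -12·exp(-3·t/2) et en substituant t = 2*log(2)/3, nous trouvons v = -6.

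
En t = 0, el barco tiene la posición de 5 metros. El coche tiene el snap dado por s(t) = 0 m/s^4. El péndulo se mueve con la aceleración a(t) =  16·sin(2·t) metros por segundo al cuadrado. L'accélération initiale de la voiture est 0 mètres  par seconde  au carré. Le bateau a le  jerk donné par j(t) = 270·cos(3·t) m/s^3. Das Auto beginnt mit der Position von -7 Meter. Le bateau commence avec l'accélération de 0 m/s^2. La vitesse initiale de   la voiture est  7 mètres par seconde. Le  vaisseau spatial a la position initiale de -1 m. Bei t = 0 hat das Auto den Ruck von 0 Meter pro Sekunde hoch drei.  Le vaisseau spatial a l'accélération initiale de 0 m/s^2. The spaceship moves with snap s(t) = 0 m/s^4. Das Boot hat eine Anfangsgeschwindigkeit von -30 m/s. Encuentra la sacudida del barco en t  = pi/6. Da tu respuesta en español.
Usando j(t) = 270·cos(3·t) y sustituyendo t = pi/6, encontramos j = 0.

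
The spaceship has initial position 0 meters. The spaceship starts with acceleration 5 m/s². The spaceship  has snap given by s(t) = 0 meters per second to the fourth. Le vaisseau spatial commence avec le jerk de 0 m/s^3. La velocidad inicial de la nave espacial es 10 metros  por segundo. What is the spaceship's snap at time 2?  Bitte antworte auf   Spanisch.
De la ecuación del snap s(t) = 0, sustituimos t = 2 para obtener s = 0.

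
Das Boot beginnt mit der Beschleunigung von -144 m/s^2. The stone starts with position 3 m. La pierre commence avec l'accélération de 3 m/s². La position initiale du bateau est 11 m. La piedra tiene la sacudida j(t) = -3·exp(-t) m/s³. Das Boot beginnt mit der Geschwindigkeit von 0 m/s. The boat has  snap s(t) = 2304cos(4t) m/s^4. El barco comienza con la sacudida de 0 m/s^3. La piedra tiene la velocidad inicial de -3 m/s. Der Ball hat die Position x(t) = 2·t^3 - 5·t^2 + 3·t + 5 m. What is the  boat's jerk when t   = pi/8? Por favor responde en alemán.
Ausgehend von dem Snap s(t) = 2304·cos(4·t), nehmen wir 1 Stammfunktion. Die Stammfunktion von dem Snap, mit j(0) = 0, ergibt den Ruck: j(t) = 576·sin(4·t). Mit j(t) = 576·sin(4·t) und Einsetzen von t = pi/8, finden wir j = 576.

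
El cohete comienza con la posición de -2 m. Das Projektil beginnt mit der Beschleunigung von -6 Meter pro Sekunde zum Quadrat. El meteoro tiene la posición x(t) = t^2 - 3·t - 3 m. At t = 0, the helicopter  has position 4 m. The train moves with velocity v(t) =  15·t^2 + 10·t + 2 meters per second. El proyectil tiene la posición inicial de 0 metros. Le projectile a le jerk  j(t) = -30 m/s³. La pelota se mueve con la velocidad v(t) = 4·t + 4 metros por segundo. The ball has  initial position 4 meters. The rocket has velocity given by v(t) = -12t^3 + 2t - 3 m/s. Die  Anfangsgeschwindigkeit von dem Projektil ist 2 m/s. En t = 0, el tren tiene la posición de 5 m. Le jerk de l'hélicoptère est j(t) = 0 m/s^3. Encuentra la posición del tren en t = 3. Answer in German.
Wir müssen die Stammfunktion unserer Gleichung für die Geschwindigkeit v(t) = 15·t^2 + 10·t + 2 1-mal finden. Die Stammfunktion von der Geschwindigkeit ist die Position. Mit x(0) = 5 erhalten wir x(t) = 5·t^3 + 5·t^2 + 2·t + 5. Wir haben die Position x(t) = 5·t^3 + 5·t^2 + 2·t + 5. Durch Einsetzen von t = 3: x(3) = 191.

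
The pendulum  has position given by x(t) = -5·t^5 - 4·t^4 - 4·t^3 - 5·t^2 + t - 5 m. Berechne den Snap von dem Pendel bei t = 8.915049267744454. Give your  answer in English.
To solve this, we need to take 4 derivatives of our position equation x(t) = -5·t^5 - 4·t^4 - 4·t^3 - 5·t^2 + t - 5. Differentiating position, we get velocity: v(t) = -25·t^4 - 16·t^3 - 12·t^2 - 10·t + 1. Differentiating velocity, we get acceleration: a(t) = -100·t^3 - 48·t^2 - 24·t - 10. The derivative of acceleration gives jerk: j(t) = -300·t^2 - 96·t - 24. Taking d/dt of j(t), we find s(t) = -600·t - 96. From the given snap equation s(t) = -600·t - 96, we substitute t = 8.915049267744454 to get s = -5445.02956064667.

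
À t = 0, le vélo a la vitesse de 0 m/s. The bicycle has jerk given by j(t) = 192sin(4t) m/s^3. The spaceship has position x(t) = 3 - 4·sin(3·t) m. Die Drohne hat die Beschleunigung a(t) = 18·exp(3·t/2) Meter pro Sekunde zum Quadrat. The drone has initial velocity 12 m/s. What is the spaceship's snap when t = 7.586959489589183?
Starting from position x(t) = 3 - 4·sin(3·t), we take 4 derivatives. The derivative of position gives velocity: v(t) = -12·cos(3·t). Differentiating velocity, we get acceleration: a(t) = 36·sin(3·t). The derivative of acceleration gives jerk: j(t) = 108·cos(3·t). Differentiating jerk, we get snap: s(t) = -324·sin(3·t). From the given snap equation s(t) = -324·sin(3·t), we substitute t = 7.586959489589183 to get s = 225.484981523059.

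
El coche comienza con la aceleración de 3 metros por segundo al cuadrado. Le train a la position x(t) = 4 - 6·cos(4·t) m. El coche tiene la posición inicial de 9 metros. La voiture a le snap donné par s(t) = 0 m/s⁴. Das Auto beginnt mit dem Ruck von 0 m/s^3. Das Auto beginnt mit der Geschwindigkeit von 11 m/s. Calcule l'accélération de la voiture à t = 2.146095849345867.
Nous devons intégrer notre équation du snap s(t) = 0 2 fois. La primitive du snap, avec j(0) = 0, donne le jerk: j(t) = 0. L'intégrale du jerk, avec a(0) = 3, donne l'accélération: a(t) = 3. De l'équation de l'accélération a(t) = 3, nous substituons t = 2.146095849345867 pour obtenir a = 3.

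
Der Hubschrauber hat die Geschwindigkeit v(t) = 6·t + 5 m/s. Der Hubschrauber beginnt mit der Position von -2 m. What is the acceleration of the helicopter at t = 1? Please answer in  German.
Wir müssen unsere Gleichung für die Geschwindigkeit v(t) = 6·t + 5 1-mal ableiten. Durch Ableiten von der Geschwindigkeit erhalten wir die Beschleunigung: a(t) = 6. Wir haben die Beschleunigung a(t) = 6. Durch Einsetzen von t = 1: a(1) = 6.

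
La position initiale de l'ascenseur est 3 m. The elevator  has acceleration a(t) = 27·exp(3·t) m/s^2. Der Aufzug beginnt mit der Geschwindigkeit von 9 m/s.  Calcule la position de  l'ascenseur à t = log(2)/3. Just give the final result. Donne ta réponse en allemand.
x(log(2)/3) = 6.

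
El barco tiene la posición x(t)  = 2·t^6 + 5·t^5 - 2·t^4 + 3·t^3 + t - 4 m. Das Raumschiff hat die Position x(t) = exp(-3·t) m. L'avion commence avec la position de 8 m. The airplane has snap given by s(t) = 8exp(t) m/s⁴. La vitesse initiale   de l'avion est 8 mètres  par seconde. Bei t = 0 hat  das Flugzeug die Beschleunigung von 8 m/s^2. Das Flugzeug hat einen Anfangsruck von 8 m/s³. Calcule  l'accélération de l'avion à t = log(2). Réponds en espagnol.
Necesitamos integrar nuestra ecuación del snap s(t) = 8·exp(t) 2 veces. La integral del snap, con j(0) = 8, da la sacudida: j(t) = 8·exp(t). Integrando la sacudida y usando la condición inicial a(0) = 8, obtenemos a(t) = 8·exp(t). Usando a(t) = 8·exp(t) y sustituyendo t = log(2), encontramos a = 16.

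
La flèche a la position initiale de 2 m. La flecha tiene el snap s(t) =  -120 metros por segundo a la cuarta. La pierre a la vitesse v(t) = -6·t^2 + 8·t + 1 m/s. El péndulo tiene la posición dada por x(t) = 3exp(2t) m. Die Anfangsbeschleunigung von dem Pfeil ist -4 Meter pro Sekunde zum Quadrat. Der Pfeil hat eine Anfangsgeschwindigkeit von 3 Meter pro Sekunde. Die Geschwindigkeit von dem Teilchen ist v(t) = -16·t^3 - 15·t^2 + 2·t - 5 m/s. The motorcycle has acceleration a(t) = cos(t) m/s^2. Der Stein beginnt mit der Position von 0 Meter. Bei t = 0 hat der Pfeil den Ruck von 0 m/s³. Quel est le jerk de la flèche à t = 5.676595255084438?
Nous devons intégrer notre équation du snap s(t) = -120 1 fois. En intégrant le snap et en utilisant la condition initiale j(0) = 0, nous obtenons j(t) = -120·t. De l'équation du jerk j(t) = -120·t, nous substituons t = 5.676595255084438 pour obtenir j = -681.191430610133.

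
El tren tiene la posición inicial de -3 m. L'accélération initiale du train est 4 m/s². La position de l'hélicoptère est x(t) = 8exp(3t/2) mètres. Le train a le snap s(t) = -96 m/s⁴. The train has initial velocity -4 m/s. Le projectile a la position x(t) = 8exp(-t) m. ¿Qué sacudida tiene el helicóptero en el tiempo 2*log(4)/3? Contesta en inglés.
Starting from position x(t) = 8·exp(3·t/2), we take 3 derivatives. The derivative of position gives velocity: v(t) = 12·exp(3·t/2). The derivative of velocity gives acceleration: a(t) = 18·exp(3·t/2). Differentiating acceleration, we get jerk: j(t) = 27·exp(3·t/2). Using j(t) = 27·exp(3·t/2) and substituting t = 2*log(4)/3, we find j = 108.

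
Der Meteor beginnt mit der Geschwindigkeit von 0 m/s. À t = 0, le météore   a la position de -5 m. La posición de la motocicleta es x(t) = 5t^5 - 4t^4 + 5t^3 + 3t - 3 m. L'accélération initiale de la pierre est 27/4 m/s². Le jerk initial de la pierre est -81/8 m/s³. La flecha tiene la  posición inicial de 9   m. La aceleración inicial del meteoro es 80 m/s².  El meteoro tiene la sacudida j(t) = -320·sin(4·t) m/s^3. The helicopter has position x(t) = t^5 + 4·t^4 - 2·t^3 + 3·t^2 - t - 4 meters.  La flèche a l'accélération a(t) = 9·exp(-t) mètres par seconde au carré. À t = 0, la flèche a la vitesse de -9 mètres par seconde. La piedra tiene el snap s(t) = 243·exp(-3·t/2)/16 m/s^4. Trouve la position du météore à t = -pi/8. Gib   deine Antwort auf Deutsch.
Wir müssen das Integral unserer Gleichung für den Ruck j(t) = -320·sin(4·t) 3-mal finden. Die Stammfunktion von dem Ruck, mit a(0) = 80, ergibt die Beschleunigung: a(t) = 80·cos(4·t). Die Stammfunktion von der Beschleunigung ist die Geschwindigkeit. Mit v(0) = 0 erhalten wir v(t) = 20·sin(4·t). Die Stammfunktion von der Geschwindigkeit ist die Position. Mit x(0) = -5 erhalten wir x(t) = -5·cos(4·t). Aus der Gleichung für die Position x(t) = -5·cos(4·t), setzen wir t = -pi/8 ein und erhalten x = 0.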